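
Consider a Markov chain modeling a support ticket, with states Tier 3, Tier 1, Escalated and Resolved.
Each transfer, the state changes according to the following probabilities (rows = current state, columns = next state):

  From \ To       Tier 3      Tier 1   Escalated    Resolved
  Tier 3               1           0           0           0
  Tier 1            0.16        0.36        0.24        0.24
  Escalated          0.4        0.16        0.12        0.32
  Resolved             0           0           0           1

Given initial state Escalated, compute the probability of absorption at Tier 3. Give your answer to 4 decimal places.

0.5366

Let h(s) be the probability of absorption at Tier 3 starting from transient state s. Then h(Tier 3) = 1 and h(Resolved) = 0. By first-step analysis:
h(Tier 1) = 0.16·1 + 0.36·h(Tier 1) + 0.24·h(Escalated) + 0.24·0
h(Escalated) = 0.4·1 + 0.16·h(Tier 1) + 0.12·h(Escalated) + 0.32·0
Solving: h(Tier 1) = 0.4512, h(Escalated) = 0.5366.
Starting from Escalated, the probability is 0.5366.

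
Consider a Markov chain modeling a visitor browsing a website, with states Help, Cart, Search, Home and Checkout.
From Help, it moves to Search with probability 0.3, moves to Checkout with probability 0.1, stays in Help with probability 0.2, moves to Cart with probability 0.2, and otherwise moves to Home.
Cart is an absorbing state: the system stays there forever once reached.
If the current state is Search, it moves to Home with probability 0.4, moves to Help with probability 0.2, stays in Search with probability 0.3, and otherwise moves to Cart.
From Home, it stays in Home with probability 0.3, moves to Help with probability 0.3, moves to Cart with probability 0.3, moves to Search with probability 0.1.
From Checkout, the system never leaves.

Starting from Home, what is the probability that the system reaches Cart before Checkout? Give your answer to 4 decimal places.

0.9025

Let h(s) be the probability of absorption at Cart starting from transient state s. Then h(Cart) = 1 and h(Checkout) = 0. By first-step analysis:
h(Help) = 0.2·h(Help) + 0.2·1 + 0.3·h(Search) + 0.2·h(Home) + 0.1·0
h(Search) = 0.2·h(Help) + 0.1·1 + 0.3·h(Search) + 0.4·h(Home)
h(Home) = 0.3·h(Help) + 0.3·1 + 0.1·h(Search) + 0.3·h(Home)
Solving: h(Help) = 0.8093, h(Search) = 0.8898, h(Home) = 0.9025.
Starting from Home, the probability is 0.9025.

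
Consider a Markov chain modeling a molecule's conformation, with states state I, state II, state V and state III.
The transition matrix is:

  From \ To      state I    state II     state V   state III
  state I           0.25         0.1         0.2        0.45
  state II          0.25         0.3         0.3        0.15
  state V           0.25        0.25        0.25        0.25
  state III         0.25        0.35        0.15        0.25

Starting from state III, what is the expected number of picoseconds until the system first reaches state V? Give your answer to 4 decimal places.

Let t(s) be the expected number of picoseconds to first reach state V from state s, with t(state V) = 0. Conditioning on the first picosecond:
t(state I) = 1 + 0.25·t(state I) + 0.1·t(state II) + 0.45·t(state III)
t(state II) = 1 + 0.25·t(state I) + 0.3·t(state II) + 0.15·t(state III)
t(state III) = 1 + 0.25·t(state I) + 0.35·t(state II) + 0.25·t(state III)
Solving: t(state I) = 4.8421, t(state II) = 4.2105, t(state III) = 4.9123.
Expected picoseconds from state III to state V: 4.9123.

4.9123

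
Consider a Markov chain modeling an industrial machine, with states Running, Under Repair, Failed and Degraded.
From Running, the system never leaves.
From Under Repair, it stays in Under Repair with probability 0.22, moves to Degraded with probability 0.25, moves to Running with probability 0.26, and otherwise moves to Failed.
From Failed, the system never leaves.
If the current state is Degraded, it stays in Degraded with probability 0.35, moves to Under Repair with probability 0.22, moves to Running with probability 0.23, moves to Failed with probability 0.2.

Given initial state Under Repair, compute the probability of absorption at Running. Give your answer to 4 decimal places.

0.5011

Let h(s) be the probability of absorption at Running starting from transient state s. Then h(Running) = 1 and h(Failed) = 0. By first-step analysis:
h(Under Repair) = 0.26·1 + 0.22·h(Under Repair) + 0.27·0 + 0.25·h(Degraded)
h(Degraded) = 0.23·1 + 0.22·h(Under Repair) + 0.2·0 + 0.35·h(Degraded)
Solving: h(Under Repair) = 0.5011, h(Degraded) = 0.5235.
Starting from Under Repair, the probability is 0.5011.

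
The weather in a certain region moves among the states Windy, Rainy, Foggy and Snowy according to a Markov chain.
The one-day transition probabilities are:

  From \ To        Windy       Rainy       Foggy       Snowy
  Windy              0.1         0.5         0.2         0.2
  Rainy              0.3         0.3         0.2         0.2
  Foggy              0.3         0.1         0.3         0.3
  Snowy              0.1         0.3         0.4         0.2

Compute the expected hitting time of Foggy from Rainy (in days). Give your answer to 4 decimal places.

Let t(s) be the expected number of days to first reach Foggy from state s, with t(Foggy) = 0. Conditioning on the first day:
t(Windy) = 1 + 0.1·t(Windy) + 0.5·t(Rainy) + 0.2·t(Snowy)
t(Rainy) = 1 + 0.3·t(Windy) + 0.3·t(Rainy) + 0.2·t(Snowy)
t(Snowy) = 1 + 0.1·t(Windy) + 0.3·t(Rainy) + 0.2·t(Snowy)
Solving: t(Windy) = 4.1667, t(Rainy) = 4.1667, t(Snowy) = 3.3333.
Expected days from Rainy to Foggy: 4.1667.

4.1667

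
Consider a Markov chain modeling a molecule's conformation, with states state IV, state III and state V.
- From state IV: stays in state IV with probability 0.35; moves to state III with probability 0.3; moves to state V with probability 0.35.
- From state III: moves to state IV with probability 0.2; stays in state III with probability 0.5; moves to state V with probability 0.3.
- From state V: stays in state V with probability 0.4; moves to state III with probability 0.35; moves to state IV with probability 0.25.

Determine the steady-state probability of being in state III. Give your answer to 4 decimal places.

0.3967

Let the stationary distribution be π with π = πP and π_1 + π_2 + π_3 = 1.
π_1 = 0.35·π_1 + 0.2·π_2 + 0.25·π_3
π_2 = 0.3·π_1 + 0.5·π_2 + 0.35·π_3
Solving with the normalization constraint gives π = (0.2557, 0.3967, 0.3475).
So the stationary probability of state III is 0.3967.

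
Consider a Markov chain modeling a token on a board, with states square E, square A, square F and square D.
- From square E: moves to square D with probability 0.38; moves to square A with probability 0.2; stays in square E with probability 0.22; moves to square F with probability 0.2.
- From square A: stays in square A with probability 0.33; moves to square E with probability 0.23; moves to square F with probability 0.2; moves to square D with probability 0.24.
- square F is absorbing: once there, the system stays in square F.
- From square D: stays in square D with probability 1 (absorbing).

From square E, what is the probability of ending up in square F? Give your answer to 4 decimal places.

0.3651

Let h(s) be the probability of absorption at square F starting from transient state s. Then h(square F) = 1 and h(square D) = 0. By first-step analysis:
h(square E) = 0.22·h(square E) + 0.2·h(square A) + 0.2·1 + 0.38·0
h(square A) = 0.23·h(square E) + 0.33·h(square A) + 0.2·1 + 0.24·0
Solving: h(square E) = 0.3651, h(square A) = 0.4238.
Starting from square E, the probability is 0.3651.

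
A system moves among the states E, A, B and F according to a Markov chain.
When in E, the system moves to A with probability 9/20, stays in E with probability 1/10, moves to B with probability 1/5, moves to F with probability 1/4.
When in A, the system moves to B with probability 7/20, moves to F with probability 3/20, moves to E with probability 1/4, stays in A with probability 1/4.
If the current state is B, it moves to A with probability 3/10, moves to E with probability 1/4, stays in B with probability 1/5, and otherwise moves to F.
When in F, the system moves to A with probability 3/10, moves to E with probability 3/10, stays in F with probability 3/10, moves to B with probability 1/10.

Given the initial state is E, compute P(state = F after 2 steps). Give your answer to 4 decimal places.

0.2175

Propagate the distribution vector 2 steps from E.
After 0 steps: (1.0000, 0.0000, 0.0000, 0.0000)
After 1 step: (0.1000, 0.4500, 0.2000, 0.2500)
After 2 steps: (0.2475, 0.2925, 0.2425, 0.2175)
P(in F after 2 steps) = 0.2175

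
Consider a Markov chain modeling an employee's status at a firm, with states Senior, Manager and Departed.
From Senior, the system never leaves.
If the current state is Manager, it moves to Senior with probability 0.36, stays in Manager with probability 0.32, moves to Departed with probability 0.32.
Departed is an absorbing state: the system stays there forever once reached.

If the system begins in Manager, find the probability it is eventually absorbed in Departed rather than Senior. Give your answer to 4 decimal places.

Let h(s) be the probability of absorption at Departed starting from transient state s. Then h(Departed) = 1 and h(Senior) = 0. By first-step analysis:
h(Manager) = 0.36·0 + 0.32·h(Manager) + 0.32·1
Solving: h(Manager) = 0.4706.
Starting from Manager, the probability is 0.4706.

0.4706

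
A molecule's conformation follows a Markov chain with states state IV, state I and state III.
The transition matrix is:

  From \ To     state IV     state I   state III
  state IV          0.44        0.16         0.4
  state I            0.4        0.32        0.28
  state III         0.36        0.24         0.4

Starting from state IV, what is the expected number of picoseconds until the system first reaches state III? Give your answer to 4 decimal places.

Let t(s) be the expected number of picoseconds to first reach state III from state s, with t(state III) = 0. Conditioning on the first picosecond:
t(state IV) = 1 + 0.44·t(state IV) + 0.16·t(state I)
t(state I) = 1 + 0.4·t(state IV) + 0.32·t(state I)
Solving: t(state IV) = 2.6515, t(state I) = 3.0303.
Expected picoseconds from state IV to state III: 2.6515.

2.6515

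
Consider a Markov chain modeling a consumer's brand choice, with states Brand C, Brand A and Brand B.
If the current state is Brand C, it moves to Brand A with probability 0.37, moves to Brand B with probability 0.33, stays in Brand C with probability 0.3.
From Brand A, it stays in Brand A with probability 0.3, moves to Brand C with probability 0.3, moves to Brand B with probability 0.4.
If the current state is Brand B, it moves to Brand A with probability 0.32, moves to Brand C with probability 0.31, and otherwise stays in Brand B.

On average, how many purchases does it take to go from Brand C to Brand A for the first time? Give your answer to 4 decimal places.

Let t(s) be the expected number of purchases to first reach Brand A from state s, with t(Brand A) = 0. Conditioning on the first purchase:
t(Brand C) = 1 + 0.3·t(Brand C) + 0.33·t(Brand B)
t(Brand B) = 1 + 0.31·t(Brand C) + 0.37·t(Brand B)
Solving: t(Brand C) = 2.8344, t(Brand B) = 2.9820.
Expected purchases from Brand C to Brand A: 2.8344.

2.8344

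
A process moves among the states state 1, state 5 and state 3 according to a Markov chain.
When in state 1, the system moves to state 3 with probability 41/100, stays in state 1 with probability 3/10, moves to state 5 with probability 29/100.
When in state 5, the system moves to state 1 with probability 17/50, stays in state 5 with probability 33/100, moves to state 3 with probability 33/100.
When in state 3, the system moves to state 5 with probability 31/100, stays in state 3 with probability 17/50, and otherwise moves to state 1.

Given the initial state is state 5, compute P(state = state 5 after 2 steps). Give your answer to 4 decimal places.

0.3098

Sum over the intermediate state after 1 step:
P = P(state 5→state 1)·P(state 1→state 5) + P(state 5→state 5)·P(state 5→state 5) + P(state 5→state 3)·P(state 3→state 5)
  = 0.34×0.29 + 0.33×0.33 + 0.33×0.31
  = 0.0986 + 0.1089 + 0.1023 = 0.3098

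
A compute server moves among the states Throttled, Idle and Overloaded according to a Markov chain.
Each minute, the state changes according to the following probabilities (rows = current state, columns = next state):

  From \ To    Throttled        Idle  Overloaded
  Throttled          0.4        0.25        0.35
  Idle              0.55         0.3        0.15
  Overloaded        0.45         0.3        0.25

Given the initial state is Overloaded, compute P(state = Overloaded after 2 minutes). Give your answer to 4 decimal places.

Sum over the intermediate state after 1 minute:
P = P(Overloaded→Throttled)·P(Throttled→Overloaded) + P(Overloaded→Idle)·P(Idle→Overloaded) + P(Overloaded→Overloaded)·P(Overloaded→Overloaded)
  = 0.45×0.35 + 0.3×0.15 + 0.25×0.25
  = 0.1575 + 0.0450 + 0.0625 = 0.2650

0.2650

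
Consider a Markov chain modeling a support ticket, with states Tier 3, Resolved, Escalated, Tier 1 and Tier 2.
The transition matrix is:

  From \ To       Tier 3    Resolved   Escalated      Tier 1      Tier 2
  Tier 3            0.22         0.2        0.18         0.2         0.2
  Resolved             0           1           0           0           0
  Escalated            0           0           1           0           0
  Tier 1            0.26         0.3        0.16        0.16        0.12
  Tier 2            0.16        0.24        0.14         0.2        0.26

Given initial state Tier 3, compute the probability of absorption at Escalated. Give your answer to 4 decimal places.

0.4257

Let h(s) be the probability of absorption at Escalated starting from transient state s. Then h(Escalated) = 1 and h(Resolved) = 0. By first-step analysis:
h(Tier 3) = 0.22·h(Tier 3) + 0.2·0 + 0.18·1 + 0.2·h(Tier 1) + 0.2·h(Tier 2)
h(Tier 1) = 0.26·h(Tier 3) + 0.3·0 + 0.16·1 + 0.16·h(Tier 1) + 0.12·h(Tier 2)
h(Tier 2) = 0.16·h(Tier 3) + 0.24·0 + 0.14·1 + 0.2·h(Tier 1) + 0.26·h(Tier 2)
Solving: h(Tier 3) = 0.4257, h(Tier 1) = 0.3770, h(Tier 2) = 0.3831.
Starting from Tier 3, the probability is 0.4257.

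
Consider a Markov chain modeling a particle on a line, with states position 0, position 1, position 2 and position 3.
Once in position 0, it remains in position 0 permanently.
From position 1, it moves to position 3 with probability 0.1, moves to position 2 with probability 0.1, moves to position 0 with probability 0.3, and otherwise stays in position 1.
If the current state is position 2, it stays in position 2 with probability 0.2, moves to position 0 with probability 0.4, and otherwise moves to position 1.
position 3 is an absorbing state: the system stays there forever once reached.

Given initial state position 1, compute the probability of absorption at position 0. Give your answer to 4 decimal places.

Let h(s) be the probability of absorption at position 0 starting from transient state s. Then h(position 0) = 1 and h(position 3) = 0. By first-step analysis:
h(position 1) = 0.3·1 + 0.5·h(position 1) + 0.1·h(position 2) + 0.1·0
h(position 2) = 0.4·1 + 0.4·h(position 1) + 0.2·h(position 2)
Solving: h(position 1) = 0.7778, h(position 2) = 0.8889.
Starting from position 1, the probability is 0.7778.

0.7778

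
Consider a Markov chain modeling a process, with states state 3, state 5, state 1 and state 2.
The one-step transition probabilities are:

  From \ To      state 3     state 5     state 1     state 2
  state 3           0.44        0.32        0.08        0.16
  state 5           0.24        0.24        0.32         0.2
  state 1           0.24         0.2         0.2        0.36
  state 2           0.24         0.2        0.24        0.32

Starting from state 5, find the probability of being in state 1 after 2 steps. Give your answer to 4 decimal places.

0.2080

Propagate the distribution vector 2 steps from state 5.
After 0 steps: (0.0000, 1.0000, 0.0000, 0.0000)
After 1 step: (0.2400, 0.2400, 0.3200, 0.2000)
After 2 steps: (0.2880, 0.2384, 0.2080, 0.2656)
P(in state 1 after 2 steps) = 0.2080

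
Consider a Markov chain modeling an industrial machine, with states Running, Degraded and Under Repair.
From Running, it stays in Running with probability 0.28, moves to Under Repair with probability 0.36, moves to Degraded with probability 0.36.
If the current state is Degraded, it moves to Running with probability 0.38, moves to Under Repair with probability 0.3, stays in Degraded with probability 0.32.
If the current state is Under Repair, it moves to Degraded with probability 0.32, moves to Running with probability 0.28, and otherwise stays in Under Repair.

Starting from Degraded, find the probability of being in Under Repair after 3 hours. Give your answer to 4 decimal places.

Propagate the distribution vector 3 hours from Degraded.
After 0 hours: (0.0000, 1.0000, 0.0000)
After 1 hour: (0.3800, 0.3200, 0.3000)
After 2 hours: (0.3120, 0.3352, 0.3528)
After 3 hours: (0.3135, 0.3325, 0.3540)
P(in Under Repair after 3 hours) = 0.3540

0.3540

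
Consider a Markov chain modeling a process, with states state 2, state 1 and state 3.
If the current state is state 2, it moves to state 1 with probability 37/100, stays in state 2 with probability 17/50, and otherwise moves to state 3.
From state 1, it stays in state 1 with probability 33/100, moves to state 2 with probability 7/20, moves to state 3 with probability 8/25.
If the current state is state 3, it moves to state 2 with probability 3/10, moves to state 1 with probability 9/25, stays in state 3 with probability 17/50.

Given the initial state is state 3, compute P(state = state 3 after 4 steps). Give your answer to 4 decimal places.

Propagate the distribution vector 4 steps from state 3.
After 0 steps: (0.0000, 0.0000, 1.0000)
After 1 step: (0.3000, 0.3600, 0.3400)
After 2 steps: (0.3300, 0.3522, 0.3178)
After 3 steps: (0.3308, 0.3527, 0.3165)
After 4 steps: (0.3309, 0.3527, 0.3164)
P(in state 3 after 4 steps) = 0.3164

0.3164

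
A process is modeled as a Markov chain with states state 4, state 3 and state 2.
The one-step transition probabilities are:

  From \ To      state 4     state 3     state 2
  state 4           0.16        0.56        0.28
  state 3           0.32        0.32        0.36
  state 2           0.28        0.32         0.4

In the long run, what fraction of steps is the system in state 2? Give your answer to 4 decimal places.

0.3530

Let the stationary distribution be π with π = πP and π_1 + π_2 + π_3 = 1.
π_1 = 0.16·π_1 + 0.32·π_2 + 0.28·π_3
π_2 = 0.56·π_1 + 0.32·π_2 + 0.32·π_3
Solving with the normalization constraint gives π = (0.2637, 0.3833, 0.3530).
So the stationary probability of state 2 is 0.3530.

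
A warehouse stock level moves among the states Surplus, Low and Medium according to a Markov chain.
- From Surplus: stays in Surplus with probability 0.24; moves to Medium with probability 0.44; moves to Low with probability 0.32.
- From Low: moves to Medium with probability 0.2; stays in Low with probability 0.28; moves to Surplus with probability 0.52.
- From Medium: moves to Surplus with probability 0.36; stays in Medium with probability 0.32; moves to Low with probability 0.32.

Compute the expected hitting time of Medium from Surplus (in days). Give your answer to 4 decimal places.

Let t(s) be the expected number of days to first reach Medium from state s, with t(Medium) = 0. Conditioning on the first day:
t(Surplus) = 1 + 0.24·t(Surplus) + 0.32·t(Low)
t(Low) = 1 + 0.52·t(Surplus) + 0.28·t(Low)
Solving: t(Surplus) = 2.7311, t(Low) = 3.3613.
Expected days from Surplus to Medium: 2.7311.

2.7311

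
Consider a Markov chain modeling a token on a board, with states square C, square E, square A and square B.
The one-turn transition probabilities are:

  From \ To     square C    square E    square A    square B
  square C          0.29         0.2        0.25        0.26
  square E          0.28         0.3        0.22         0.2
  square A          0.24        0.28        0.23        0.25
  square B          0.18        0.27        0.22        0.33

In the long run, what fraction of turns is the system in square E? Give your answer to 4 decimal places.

0.2629

Let the stationary distribution be π with π = πP and π_1 + π_2 + π_3 + π_4 = 1.
π_1 = 0.29·π_1 + 0.28·π_2 + 0.24·π_3 + 0.18·π_4
π_2 = 0.2·π_1 + 0.3·π_2 + 0.28·π_3 + 0.27·π_4
π_3 = 0.25·π_1 + 0.22·π_2 + 0.23·π_3 + 0.22·π_4
Solving with the normalization constraint gives π = (0.2473, 0.2629, 0.2297, 0.2601).
So the stationary probability of square E is 0.2629.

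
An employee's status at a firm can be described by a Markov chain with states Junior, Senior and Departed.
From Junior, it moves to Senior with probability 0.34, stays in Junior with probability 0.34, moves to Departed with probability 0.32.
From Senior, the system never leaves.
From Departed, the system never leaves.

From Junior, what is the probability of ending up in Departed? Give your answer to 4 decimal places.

0.4848

Let h(s) be the probability of absorption at Departed starting from transient state s. Then h(Departed) = 1 and h(Senior) = 0. By first-step analysis:
h(Junior) = 0.34·h(Junior) + 0.34·0 + 0.32·1
Solving: h(Junior) = 0.4848.
Starting from Junior, the probability is 0.4848.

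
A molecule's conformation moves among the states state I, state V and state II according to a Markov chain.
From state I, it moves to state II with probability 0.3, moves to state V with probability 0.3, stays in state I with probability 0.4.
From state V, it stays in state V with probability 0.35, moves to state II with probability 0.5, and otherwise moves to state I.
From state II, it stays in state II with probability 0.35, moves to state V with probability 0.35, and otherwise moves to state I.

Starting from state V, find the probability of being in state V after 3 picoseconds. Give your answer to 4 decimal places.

Propagate the distribution vector 3 picoseconds from state V.
After 0 picoseconds: (0.0000, 1.0000, 0.0000)
After 1 picosecond: (0.1500, 0.3500, 0.5000)
After 2 picoseconds: (0.2625, 0.3425, 0.3950)
After 3 picoseconds: (0.2749, 0.3369, 0.3883)
P(in state V after 3 picoseconds) = 0.3369

0.3369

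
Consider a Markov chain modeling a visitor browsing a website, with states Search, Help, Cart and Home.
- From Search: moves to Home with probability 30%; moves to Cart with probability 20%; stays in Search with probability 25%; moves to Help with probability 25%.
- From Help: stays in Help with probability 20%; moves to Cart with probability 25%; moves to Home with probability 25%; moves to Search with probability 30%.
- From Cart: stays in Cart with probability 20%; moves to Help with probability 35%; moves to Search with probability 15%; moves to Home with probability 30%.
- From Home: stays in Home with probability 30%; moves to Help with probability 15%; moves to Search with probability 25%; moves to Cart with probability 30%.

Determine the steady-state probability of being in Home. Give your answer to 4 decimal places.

0.2883

Let the stationary distribution be π with π = πP and π_1 + π_2 + π_3 + π_4 = 1.
π_1 = 0.25·π_1 + 0.3·π_2 + 0.15·π_3 + 0.25·π_4
π_2 = 0.25·π_1 + 0.2·π_2 + 0.35·π_3 + 0.15·π_4
π_3 = 0.2·π_1 + 0.25·π_2 + 0.2·π_3 + 0.3·π_4
Solving with the normalization constraint gives π = (0.2376, 0.2335, 0.2405, 0.2883).
So the stationary probability of Home is 0.2883.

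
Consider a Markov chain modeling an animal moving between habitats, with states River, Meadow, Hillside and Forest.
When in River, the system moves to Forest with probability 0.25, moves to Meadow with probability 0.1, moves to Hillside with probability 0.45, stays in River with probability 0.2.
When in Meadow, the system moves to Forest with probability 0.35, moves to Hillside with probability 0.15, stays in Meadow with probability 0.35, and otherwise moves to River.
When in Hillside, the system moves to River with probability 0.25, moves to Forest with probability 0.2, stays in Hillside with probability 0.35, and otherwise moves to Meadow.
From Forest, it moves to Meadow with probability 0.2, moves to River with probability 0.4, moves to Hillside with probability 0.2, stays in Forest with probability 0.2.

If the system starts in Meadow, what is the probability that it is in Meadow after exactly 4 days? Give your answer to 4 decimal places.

Propagate the distribution vector 4 days from Meadow.
After 0 days: (0.0000, 1.0000, 0.0000, 0.0000)
After 1 day: (0.1500, 0.3500, 0.1500, 0.3500)
After 2 days: (0.2600, 0.2375, 0.2425, 0.2600)
After 3 days: (0.2523, 0.2096, 0.2895, 0.2486)
After 4 days: (0.2537, 0.2062, 0.2960, 0.2441)
P(in Meadow after 4 days) = 0.2062

0.2062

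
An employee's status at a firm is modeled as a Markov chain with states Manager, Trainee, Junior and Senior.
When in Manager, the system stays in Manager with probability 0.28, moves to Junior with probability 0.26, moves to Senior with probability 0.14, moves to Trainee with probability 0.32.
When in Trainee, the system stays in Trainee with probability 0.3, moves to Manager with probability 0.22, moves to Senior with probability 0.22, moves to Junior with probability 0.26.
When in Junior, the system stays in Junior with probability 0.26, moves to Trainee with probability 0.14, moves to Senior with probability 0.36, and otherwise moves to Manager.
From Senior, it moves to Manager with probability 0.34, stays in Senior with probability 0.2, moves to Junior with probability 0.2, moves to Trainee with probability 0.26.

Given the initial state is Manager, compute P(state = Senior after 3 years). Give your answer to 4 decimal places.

0.2299

Propagate the distribution vector 3 years from Manager.
After 0 years: (1.0000, 0.0000, 0.0000, 0.0000)
After 1 year: (0.2800, 0.3200, 0.2600, 0.1400)
After 2 years: (0.2588, 0.2584, 0.2516, 0.2312)
After 3 years: (0.2683, 0.2557, 0.2461, 0.2299)
P(in Senior after 3 years) = 0.2299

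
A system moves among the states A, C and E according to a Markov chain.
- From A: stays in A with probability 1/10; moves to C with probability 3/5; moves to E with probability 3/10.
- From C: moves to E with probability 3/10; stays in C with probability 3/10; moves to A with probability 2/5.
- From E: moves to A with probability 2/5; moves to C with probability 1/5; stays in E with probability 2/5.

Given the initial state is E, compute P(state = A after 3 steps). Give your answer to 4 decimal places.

0.3160

Propagate the distribution vector 3 steps from E.
After 0 steps: (0.0000, 0.0000, 1.0000)
After 1 step: (0.4000, 0.2000, 0.4000)
After 2 steps: (0.2800, 0.3800, 0.3400)
After 3 steps: (0.3160, 0.3500, 0.3340)
P(in A after 3 steps) = 0.3160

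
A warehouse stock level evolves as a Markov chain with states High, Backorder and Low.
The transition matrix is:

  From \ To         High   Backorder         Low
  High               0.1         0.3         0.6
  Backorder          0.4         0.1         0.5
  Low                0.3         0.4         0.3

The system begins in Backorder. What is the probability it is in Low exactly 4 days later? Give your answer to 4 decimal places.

0.4417

Propagate the distribution vector 4 days from Backorder.
After 0 days: (0.0000, 1.0000, 0.0000)
After 1 day: (0.4000, 0.1000, 0.5000)
After 2 days: (0.2300, 0.3300, 0.4400)
After 3 days: (0.2870, 0.2780, 0.4350)
After 4 days: (0.2704, 0.2879, 0.4417)
P(in Low after 4 days) = 0.4417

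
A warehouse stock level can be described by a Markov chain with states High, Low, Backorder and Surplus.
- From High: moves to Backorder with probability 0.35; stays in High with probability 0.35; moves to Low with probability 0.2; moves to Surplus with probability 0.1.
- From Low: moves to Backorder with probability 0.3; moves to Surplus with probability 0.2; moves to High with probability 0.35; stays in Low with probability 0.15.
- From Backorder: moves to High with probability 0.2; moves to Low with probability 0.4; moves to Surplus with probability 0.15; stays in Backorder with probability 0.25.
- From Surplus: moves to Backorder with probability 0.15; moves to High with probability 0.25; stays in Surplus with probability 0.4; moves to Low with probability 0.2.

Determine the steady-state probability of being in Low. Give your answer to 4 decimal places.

Let the stationary distribution be π with π = πP and π_1 + π_2 + π_3 + π_4 = 1.
π_1 = 0.35·π_1 + 0.35·π_2 + 0.2·π_3 + 0.25·π_4
π_2 = 0.2·π_1 + 0.15·π_2 + 0.4·π_3 + 0.2·π_4
π_3 = 0.35·π_1 + 0.3·π_2 + 0.25·π_3 + 0.15·π_4
Solving with the normalization constraint gives π = (0.2896, 0.2422, 0.2714, 0.1968).
So the stationary probability of Low is 0.2422.

0.2422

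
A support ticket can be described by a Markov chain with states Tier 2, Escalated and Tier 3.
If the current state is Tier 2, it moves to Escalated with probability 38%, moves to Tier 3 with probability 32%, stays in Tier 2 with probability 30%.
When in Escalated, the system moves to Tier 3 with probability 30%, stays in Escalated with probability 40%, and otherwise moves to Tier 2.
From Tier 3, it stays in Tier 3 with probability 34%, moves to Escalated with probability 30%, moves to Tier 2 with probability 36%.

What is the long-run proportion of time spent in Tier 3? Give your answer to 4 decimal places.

0.3191

Let the stationary distribution be π with π = πP and π_1 + π_2 + π_3 = 1.
π_1 = 0.3·π_1 + 0.3·π_2 + 0.36·π_3
π_2 = 0.38·π_1 + 0.4·π_2 + 0.3·π_3
Solving with the normalization constraint gives π = (0.3191, 0.3617, 0.3191).
So the stationary probability of Tier 3 is 0.3191.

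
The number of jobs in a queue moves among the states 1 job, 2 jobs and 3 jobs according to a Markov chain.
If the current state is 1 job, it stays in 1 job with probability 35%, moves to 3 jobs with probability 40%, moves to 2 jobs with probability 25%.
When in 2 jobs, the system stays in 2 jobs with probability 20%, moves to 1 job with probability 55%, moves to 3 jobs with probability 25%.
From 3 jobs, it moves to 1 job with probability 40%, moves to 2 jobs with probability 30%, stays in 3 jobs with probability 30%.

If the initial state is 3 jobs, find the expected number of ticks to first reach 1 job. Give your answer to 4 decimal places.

Let t(s) be the expected number of ticks to first reach 1 job from state s, with t(1 job) = 0. Conditioning on the first tick:
t(2 jobs) = 1 + 0.2·t(2 jobs) + 0.25·t(3 jobs)
t(3 jobs) = 1 + 0.3·t(2 jobs) + 0.3·t(3 jobs)
Solving: t(2 jobs) = 1.9588, t(3 jobs) = 2.2680.
Expected ticks from 3 jobs to 1 job: 2.2680.

2.2680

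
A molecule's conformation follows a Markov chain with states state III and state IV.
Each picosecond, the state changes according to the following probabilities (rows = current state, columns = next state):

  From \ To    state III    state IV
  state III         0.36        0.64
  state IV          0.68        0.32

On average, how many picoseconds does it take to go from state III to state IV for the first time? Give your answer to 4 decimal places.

1.5625

Let t(s) be the expected number of picoseconds to first reach state IV from state s, with t(state IV) = 0. Conditioning on the first picosecond:
t(state III) = 1 + 0.36·t(state III)
Solving: t(state III) = 1.5625.
Expected picoseconds from state III to state IV: 1.5625.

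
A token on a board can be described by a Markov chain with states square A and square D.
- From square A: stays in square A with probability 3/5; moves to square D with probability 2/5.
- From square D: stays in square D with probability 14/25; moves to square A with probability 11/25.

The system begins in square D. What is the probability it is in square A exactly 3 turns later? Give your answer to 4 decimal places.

Propagate the distribution vector 3 turns from square D.
After 0 turns: (0.0000, 1.0000)
After 1 turn: (0.4400, 0.5600)
After 2 turns: (0.5104, 0.4896)
After 3 turns: (0.5217, 0.4783)
P(in square A after 3 turns) = 0.5217

0.5217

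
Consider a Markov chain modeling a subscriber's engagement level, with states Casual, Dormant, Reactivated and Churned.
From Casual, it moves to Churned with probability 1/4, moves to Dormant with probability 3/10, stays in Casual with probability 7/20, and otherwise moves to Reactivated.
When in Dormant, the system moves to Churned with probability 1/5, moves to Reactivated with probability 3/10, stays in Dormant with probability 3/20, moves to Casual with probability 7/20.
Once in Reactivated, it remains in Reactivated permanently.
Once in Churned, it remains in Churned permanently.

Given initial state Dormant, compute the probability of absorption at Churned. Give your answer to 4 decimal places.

0.4860

Let h(s) be the probability of absorption at Churned starting from transient state s. Then h(Churned) = 1 and h(Reactivated) = 0. By first-step analysis:
h(Casual) = 0.35·h(Casual) + 0.3·h(Dormant) + 0.1·0 + 0.25·1
h(Dormant) = 0.35·h(Casual) + 0.15·h(Dormant) + 0.3·0 + 0.2·1
Solving: h(Casual) = 0.6089, h(Dormant) = 0.4860.
Starting from Dormant, the probability is 0.4860.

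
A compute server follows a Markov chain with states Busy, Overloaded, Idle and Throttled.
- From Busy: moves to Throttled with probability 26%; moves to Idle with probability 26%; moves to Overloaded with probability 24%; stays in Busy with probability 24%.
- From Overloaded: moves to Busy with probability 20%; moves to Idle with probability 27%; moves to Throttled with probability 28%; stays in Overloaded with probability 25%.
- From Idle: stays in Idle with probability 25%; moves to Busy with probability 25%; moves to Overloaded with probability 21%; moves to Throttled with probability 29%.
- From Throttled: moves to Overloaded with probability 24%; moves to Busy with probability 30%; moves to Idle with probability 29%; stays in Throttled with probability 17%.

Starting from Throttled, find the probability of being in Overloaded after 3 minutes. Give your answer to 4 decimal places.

0.2344

Propagate the distribution vector 3 minutes from Throttled.
After 0 minutes: (0.0000, 0.0000, 0.0000, 1.0000)
After 1 minute: (0.3000, 0.2400, 0.2900, 0.1700)
After 2 minutes: (0.2435, 0.2337, 0.2646, 0.2582)
After 3 minutes: (0.2488, 0.2344, 0.2674, 0.2494)
P(in Overloaded after 3 minutes) = 0.2344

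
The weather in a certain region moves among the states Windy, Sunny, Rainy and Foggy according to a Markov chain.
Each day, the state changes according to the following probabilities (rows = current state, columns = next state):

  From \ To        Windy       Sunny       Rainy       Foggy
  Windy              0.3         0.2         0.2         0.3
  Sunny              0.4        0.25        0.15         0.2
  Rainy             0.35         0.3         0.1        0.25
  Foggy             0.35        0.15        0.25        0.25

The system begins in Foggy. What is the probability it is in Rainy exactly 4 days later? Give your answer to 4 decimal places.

0.1836

Propagate the distribution vector 4 days from Foggy.
After 0 days: (0.0000, 0.0000, 0.0000, 1.0000)
After 1 day: (0.3500, 0.1500, 0.2500, 0.2500)
After 2 days: (0.3400, 0.2200, 0.1800, 0.2600)
After 3 days: (0.3440, 0.2160, 0.1840, 0.2560)
After 4 days: (0.3436, 0.2164, 0.1836, 0.2564)
P(in Rainy after 4 days) = 0.1836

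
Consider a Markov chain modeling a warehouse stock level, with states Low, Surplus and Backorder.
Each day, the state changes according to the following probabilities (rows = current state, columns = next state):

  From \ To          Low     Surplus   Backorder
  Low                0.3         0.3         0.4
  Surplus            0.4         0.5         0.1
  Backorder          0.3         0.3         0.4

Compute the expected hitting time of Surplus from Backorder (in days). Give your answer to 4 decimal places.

3.3333

Let t(s) be the expected number of days to first reach Surplus from state s, with t(Surplus) = 0. Conditioning on the first day:
t(Low) = 1 + 0.3·t(Low) + 0.4·t(Backorder)
t(Backorder) = 1 + 0.3·t(Low) + 0.4·t(Backorder)
Solving: t(Low) = 3.3333, t(Backorder) = 3.3333.
Expected days from Backorder to Surplus: 3.3333.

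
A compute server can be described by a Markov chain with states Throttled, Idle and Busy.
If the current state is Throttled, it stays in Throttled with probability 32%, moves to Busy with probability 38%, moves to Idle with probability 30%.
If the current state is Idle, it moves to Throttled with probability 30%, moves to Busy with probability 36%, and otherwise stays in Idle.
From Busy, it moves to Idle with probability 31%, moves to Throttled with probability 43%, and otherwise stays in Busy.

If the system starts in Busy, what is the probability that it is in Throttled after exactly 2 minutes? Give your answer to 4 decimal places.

0.3424

Sum over the intermediate state after 1 minute:
P = P(Busy→Throttled)·P(Throttled→Throttled) + P(Busy→Idle)·P(Idle→Throttled) + P(Busy→Busy)·P(Busy→Throttled)
  = 0.43×0.32 + 0.31×0.3 + 0.26×0.43
  = 0.1376 + 0.0930 + 0.1118 = 0.3424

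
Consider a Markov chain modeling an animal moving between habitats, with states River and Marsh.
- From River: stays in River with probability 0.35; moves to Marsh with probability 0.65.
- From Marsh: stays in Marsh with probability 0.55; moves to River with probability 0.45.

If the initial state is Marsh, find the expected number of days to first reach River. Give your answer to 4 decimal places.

2.2222

Let t(s) be the expected number of days to first reach River from state s, with t(River) = 0. Conditioning on the first day:
t(Marsh) = 1 + 0.55·t(Marsh)
Solving: t(Marsh) = 2.2222.
Expected days from Marsh to River: 2.2222.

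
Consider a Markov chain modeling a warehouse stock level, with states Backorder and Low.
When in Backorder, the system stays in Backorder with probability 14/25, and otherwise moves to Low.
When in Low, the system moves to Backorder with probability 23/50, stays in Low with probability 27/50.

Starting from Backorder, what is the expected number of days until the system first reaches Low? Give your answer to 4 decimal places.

2.2727

Let t(s) be the expected number of days to first reach Low from state s, with t(Low) = 0. Conditioning on the first day:
t(Backorder) = 1 + 0.56·t(Backorder)
Solving: t(Backorder) = 2.2727.
Expected days from Backorder to Low: 2.2727.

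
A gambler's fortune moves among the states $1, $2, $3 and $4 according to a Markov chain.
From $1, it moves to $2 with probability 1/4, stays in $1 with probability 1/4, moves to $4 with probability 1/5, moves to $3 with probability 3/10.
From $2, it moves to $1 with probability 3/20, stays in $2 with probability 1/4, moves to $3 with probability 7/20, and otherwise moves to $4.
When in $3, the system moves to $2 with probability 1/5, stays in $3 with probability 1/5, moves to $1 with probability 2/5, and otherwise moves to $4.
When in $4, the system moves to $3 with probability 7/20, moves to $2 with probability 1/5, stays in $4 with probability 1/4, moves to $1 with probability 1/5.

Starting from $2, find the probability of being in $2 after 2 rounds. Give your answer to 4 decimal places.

0.2200

Propagate the distribution vector 2 rounds from $2.
After 0 rounds: (0.0000, 1.0000, 0.0000, 0.0000)
After 1 round: (0.1500, 0.2500, 0.3500, 0.2500)
After 2 rounds: (0.2650, 0.2200, 0.2900, 0.2250)
P(in $2 after 2 rounds) = 0.2200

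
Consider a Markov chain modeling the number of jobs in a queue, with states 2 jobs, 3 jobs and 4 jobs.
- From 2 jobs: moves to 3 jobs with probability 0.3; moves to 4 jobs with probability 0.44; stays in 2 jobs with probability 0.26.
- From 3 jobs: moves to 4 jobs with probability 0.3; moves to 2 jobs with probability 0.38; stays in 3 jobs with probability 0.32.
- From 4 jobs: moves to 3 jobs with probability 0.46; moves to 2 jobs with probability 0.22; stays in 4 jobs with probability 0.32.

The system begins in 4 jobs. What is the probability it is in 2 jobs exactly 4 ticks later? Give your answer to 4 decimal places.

0.2894

Propagate the distribution vector 4 ticks from 4 jobs.
After 0 ticks: (0.0000, 0.0000, 1.0000)
After 1 tick: (0.2200, 0.4600, 0.3200)
After 2 ticks: (0.3024, 0.3604, 0.3372)
After 3 ticks: (0.2898, 0.3612, 0.3491)
After 4 ticks: (0.2894, 0.3631, 0.3475)
P(in 2 jobs after 4 ticks) = 0.2894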